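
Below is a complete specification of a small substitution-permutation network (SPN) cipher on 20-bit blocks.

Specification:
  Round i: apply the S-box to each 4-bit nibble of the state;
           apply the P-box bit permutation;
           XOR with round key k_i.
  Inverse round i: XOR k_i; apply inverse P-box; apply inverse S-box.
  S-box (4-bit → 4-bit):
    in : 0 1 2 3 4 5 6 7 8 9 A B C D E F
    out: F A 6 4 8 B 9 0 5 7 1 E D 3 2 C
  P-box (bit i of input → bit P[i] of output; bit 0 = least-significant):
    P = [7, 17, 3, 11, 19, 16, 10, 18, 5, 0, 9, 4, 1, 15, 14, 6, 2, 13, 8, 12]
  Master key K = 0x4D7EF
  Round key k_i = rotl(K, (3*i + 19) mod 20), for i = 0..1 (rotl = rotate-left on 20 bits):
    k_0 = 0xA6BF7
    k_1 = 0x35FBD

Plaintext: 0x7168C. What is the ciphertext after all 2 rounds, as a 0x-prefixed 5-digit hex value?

s_0 = plaintext = 0x7168C
s_1 = Round(s_0, k_0) = 0x2E70F
s_2 = Round(s_1, k_1) = 0xEF2B5

0xEF2B5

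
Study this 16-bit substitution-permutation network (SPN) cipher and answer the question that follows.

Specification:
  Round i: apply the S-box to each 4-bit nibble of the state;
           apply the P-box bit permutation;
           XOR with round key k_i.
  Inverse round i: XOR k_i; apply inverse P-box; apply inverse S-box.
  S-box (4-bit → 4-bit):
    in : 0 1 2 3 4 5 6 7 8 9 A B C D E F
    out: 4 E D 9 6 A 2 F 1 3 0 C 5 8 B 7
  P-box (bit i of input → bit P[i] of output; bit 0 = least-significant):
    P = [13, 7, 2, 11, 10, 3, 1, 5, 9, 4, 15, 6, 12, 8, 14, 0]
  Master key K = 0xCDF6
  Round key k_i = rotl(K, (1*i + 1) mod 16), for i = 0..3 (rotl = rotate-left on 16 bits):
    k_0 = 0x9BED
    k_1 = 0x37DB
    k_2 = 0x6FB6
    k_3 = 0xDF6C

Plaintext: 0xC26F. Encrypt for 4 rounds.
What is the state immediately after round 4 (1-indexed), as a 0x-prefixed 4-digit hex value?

s_0 = plaintext = 0xC26F
s_1 = Round(s_0, k_0) = 0x6921
s_2 = Round(s_1, k_1) = 0x386D
s_3 = Round(s_2, k_2) = 0x75BF
s_4 = Round(s_3, k_3) = 0xAE9B

0xAE9B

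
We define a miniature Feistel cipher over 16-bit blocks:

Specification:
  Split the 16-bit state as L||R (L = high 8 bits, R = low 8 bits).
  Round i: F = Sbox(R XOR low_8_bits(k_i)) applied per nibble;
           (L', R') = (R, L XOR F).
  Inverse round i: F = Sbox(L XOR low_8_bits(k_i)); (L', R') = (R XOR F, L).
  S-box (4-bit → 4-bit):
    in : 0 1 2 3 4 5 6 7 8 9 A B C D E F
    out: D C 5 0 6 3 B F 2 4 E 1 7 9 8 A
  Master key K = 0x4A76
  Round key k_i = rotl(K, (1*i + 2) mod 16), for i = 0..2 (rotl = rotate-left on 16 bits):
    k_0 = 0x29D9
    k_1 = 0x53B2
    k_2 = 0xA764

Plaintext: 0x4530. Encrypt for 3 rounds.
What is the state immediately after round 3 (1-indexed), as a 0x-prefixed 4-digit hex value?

0xC027

s_0 = plaintext = 0x4530
s_1 = Round(s_0, k_0) = 0x30C1
s_2 = Round(s_1, k_1) = 0xC1C0
s_3 = Round(s_2, k_2) = 0xC027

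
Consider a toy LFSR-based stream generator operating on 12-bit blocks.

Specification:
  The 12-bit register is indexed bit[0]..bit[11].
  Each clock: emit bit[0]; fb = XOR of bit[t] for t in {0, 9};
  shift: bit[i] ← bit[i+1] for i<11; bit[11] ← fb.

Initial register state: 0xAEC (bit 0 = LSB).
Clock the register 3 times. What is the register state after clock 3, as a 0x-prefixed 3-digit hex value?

0x35D

reg_0 = 0xAEC
clock 1: out=0, reg = 0xD76
clock 2: out=0, reg = 0x6BB
clock 3: out=1, reg = 0x35D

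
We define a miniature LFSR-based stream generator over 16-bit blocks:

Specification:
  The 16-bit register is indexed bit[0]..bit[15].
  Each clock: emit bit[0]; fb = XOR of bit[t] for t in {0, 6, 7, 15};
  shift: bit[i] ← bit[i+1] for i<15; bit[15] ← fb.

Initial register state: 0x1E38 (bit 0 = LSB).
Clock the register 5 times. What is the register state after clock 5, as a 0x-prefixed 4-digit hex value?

0xA0F1

reg_0 = 0x1E38
clock 1: out=0, reg = 0x0F1C
clock 2: out=0, reg = 0x078E
clock 3: out=0, reg = 0x83C7
clock 4: out=1, reg = 0x41E3
clock 5: out=1, reg = 0xA0F1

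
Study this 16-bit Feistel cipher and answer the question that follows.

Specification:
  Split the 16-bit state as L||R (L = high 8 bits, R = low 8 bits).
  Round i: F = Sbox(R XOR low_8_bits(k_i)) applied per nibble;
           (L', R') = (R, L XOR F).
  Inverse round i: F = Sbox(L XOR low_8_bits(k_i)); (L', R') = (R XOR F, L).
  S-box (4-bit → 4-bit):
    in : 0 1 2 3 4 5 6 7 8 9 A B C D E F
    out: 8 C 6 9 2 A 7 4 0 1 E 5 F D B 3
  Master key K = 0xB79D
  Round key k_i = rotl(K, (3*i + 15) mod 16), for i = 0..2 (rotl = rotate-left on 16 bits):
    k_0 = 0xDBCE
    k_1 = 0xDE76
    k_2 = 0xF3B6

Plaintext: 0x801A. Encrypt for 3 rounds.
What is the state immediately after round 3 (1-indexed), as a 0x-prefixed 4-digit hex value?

s_0 = plaintext = 0x801A
s_1 = Round(s_0, k_0) = 0x1A52
s_2 = Round(s_1, k_1) = 0x5278
s_3 = Round(s_2, k_2) = 0x78A9

0x78A9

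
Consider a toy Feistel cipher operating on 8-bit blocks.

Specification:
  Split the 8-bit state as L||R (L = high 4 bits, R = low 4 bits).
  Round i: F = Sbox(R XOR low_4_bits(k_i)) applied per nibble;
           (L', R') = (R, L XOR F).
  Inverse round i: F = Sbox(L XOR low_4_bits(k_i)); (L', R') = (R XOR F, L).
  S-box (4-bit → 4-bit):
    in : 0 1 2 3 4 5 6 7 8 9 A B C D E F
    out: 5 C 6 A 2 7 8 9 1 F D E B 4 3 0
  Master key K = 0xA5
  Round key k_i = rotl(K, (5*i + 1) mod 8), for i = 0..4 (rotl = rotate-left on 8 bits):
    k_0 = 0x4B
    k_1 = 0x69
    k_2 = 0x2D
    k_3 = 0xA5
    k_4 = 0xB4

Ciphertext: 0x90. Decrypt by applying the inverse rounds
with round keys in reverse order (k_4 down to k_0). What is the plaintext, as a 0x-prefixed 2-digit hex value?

s_0 = ciphertext = 0x90
s_1 = InvRound(s_0, k_4) = 0x49
s_2 = InvRound(s_1, k_3) = 0x54
s_3 = InvRound(s_2, k_2) = 0x55
s_4 = InvRound(s_3, k_1) = 0xE5
s_5 = InvRound(s_4, k_0) = 0x2E

0x2E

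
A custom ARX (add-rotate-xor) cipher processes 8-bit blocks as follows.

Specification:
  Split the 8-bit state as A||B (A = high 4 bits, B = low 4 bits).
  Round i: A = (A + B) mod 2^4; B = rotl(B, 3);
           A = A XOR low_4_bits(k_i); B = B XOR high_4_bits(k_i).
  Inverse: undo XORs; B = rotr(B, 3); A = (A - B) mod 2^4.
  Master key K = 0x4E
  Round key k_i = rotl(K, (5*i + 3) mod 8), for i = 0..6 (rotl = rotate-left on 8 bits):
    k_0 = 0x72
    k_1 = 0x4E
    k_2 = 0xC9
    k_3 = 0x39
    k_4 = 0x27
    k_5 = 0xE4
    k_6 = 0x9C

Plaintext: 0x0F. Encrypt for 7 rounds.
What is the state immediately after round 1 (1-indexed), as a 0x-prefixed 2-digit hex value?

0xD8

s_0 = plaintext = 0x0F
s_1 = Round(s_0, k_0) = 0xD8
s_2 = Round(s_1, k_1) = 0xB0
s_3 = Round(s_2, k_2) = 0x2C
s_4 = Round(s_3, k_3) = 0x75
s_5 = Round(s_4, k_4) = 0xB8
s_6 = Round(s_5, k_5) = 0x7A
s_7 = Round(s_6, k_6) = 0xDC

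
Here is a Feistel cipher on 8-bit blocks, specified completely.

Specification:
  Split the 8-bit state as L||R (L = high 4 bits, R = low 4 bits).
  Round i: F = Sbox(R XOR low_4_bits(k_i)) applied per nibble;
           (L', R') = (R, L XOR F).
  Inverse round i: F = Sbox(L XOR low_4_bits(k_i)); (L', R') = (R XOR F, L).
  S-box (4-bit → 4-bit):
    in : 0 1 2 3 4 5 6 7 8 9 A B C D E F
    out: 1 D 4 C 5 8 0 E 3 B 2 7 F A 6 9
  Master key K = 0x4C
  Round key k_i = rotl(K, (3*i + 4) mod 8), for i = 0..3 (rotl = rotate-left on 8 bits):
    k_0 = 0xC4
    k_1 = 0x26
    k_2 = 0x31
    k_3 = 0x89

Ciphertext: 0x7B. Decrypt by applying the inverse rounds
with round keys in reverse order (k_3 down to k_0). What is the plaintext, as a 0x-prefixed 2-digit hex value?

0x1B

s_0 = ciphertext = 0x7B
s_1 = InvRound(s_0, k_3) = 0xD7
s_2 = InvRound(s_1, k_2) = 0x8D
s_3 = InvRound(s_2, k_1) = 0xB8
s_4 = InvRound(s_3, k_0) = 0x1B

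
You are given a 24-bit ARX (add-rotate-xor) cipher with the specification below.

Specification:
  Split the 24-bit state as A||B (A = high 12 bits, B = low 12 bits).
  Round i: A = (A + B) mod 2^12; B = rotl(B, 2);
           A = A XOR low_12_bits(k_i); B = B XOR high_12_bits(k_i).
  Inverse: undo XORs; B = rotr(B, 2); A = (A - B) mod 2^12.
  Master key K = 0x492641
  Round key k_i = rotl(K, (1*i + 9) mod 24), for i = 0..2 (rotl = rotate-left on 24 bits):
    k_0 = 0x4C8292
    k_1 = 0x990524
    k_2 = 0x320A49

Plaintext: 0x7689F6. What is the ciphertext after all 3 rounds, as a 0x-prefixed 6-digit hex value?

0x39B441

s_0 = plaintext = 0x7689F6
s_1 = Round(s_0, k_0) = 0x3CC312
s_2 = Round(s_1, k_1) = 0x3FA5D8
s_3 = Round(s_2, k_2) = 0x39B441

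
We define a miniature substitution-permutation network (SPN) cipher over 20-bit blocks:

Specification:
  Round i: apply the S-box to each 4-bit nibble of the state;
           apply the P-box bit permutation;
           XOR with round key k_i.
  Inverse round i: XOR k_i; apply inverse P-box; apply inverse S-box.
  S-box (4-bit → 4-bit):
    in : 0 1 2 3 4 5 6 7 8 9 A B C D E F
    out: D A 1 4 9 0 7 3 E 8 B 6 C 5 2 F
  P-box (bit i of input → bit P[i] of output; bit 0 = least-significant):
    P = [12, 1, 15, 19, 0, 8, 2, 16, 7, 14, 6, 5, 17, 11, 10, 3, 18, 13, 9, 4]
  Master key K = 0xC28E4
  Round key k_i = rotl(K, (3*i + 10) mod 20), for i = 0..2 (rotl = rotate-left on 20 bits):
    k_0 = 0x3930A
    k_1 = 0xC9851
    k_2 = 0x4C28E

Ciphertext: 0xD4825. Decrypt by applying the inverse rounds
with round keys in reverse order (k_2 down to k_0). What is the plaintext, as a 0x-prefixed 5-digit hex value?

0x6DBCE

s_0 = ciphertext = 0xD4825
s_1 = InvRound(s_0, k_2) = 0x31448
s_2 = InvRound(s_1, k_1) = 0x4F54C
s_3 = InvRound(s_2, k_0) = 0x6DBCE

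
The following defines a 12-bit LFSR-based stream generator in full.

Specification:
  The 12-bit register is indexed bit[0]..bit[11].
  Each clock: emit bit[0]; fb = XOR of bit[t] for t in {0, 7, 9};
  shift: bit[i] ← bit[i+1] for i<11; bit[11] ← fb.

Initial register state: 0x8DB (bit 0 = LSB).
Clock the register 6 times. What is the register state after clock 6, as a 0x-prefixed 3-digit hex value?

0xFA3

reg_0 = 0x8DB
clock 1: out=1, reg = 0x46D
clock 2: out=1, reg = 0xA36
clock 3: out=0, reg = 0xD1B
clock 4: out=1, reg = 0xE8D
clock 5: out=1, reg = 0xF46
clock 6: out=0, reg = 0xFA3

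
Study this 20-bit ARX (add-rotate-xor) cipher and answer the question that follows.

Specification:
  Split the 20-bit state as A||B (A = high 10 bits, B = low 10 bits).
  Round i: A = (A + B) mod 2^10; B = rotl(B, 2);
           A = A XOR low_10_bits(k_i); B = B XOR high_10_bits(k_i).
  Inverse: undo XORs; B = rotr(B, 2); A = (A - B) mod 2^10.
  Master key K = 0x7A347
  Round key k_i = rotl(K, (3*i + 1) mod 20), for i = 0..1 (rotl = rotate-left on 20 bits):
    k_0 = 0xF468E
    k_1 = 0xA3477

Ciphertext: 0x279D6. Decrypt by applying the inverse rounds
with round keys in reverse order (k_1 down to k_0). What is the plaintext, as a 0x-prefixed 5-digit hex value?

s_0 = ciphertext = 0x279D6
s_1 = InvRound(s_0, k_1) = 0x44FD6
s_2 = InvRound(s_1, k_0) = 0x27301

0x27301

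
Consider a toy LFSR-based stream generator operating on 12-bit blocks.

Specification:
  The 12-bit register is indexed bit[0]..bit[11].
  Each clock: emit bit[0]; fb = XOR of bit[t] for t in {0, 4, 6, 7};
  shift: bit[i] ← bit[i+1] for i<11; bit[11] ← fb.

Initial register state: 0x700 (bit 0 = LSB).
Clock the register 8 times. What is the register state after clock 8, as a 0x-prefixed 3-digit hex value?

0xA27

reg_0 = 0x700
clock 1: out=0, reg = 0x380
clock 2: out=0, reg = 0x9C0
clock 3: out=0, reg = 0x4E0
clock 4: out=0, reg = 0x270
clock 5: out=0, reg = 0x138
clock 6: out=0, reg = 0x89C
clock 7: out=0, reg = 0x44E
clock 8: out=0, reg = 0xA27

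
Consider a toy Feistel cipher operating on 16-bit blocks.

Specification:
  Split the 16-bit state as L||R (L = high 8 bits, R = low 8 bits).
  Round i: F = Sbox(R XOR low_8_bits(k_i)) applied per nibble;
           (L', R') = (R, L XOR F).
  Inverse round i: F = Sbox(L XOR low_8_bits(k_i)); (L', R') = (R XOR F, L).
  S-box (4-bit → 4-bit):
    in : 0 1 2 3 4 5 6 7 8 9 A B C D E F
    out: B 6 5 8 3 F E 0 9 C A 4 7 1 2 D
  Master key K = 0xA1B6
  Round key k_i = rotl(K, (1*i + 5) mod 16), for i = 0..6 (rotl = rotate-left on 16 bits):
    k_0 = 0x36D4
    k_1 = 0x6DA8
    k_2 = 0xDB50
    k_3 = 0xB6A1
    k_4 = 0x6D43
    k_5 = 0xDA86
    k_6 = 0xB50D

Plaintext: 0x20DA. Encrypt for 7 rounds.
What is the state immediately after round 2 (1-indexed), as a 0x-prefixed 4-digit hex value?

s_0 = plaintext = 0x20DA
s_1 = Round(s_0, k_0) = 0xDA92
s_2 = Round(s_1, k_1) = 0x9250
s_3 = Round(s_2, k_2) = 0x5029
s_4 = Round(s_3, k_3) = 0x29C9
s_5 = Round(s_4, k_4) = 0xC9B3
s_6 = Round(s_5, k_5) = 0xB346
s_7 = Round(s_6, k_6) = 0x4687

0x9250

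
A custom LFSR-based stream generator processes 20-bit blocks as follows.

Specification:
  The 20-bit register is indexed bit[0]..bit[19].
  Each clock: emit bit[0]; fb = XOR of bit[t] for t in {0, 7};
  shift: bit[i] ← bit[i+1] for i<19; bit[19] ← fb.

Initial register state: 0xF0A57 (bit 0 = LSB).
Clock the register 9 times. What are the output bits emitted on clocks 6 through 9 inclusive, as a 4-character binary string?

0100

reg_0 = 0xF0A57
clock 1: out=1, reg = 0xF852B
clock 2: out=1, reg = 0xFC295
clock 3: out=1, reg = 0x7E14A
clock 4: out=0, reg = 0x3F0A5
clock 5: out=1, reg = 0x1F852
clock 6: out=0, reg = 0x0FC29
clock 7: out=1, reg = 0x87E14
clock 8: out=0, reg = 0x43F0A
clock 9: out=0, reg = 0x21F85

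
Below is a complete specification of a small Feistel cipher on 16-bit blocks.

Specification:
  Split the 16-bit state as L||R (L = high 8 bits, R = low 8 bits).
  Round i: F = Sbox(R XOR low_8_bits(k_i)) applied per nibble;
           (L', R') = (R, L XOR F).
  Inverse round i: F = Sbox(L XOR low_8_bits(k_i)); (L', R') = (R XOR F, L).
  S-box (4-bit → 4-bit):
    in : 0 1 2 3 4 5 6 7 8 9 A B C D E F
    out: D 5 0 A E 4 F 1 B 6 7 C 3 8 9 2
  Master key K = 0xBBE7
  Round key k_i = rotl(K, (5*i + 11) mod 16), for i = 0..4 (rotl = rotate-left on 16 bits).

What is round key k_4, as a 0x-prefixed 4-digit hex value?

0xDDF3

K = 0xBBE7
k_0 = rotl(K, (5*0+11) mod 16) = rotl(K, 11) = 0x3DDF
k_1 = rotl(K, (5*1+11) mod 16) = rotl(K, 0) = 0xBBE7
k_2 = rotl(K, (5*2+11) mod 16) = rotl(K, 5) = 0x7CF7
k_3 = rotl(K, (5*3+11) mod 16) = rotl(K, 10) = 0x9EEF
k_4 = rotl(K, (5*4+11) mod 16) = rotl(K, 15) = 0xDDF3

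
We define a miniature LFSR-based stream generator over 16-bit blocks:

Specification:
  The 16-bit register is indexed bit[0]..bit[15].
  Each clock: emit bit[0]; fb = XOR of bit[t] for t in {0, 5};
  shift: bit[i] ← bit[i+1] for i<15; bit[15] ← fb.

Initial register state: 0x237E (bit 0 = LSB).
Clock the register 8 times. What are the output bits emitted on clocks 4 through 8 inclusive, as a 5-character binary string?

reg_0 = 0x237E
clock 1: out=0, reg = 0x91BF
clock 2: out=1, reg = 0x48DF
clock 3: out=1, reg = 0xA46F
clock 4: out=1, reg = 0x5237
clock 5: out=1, reg = 0x291B
clock 6: out=1, reg = 0x948D
clock 7: out=1, reg = 0xCA46
clock 8: out=0, reg = 0x6523

11110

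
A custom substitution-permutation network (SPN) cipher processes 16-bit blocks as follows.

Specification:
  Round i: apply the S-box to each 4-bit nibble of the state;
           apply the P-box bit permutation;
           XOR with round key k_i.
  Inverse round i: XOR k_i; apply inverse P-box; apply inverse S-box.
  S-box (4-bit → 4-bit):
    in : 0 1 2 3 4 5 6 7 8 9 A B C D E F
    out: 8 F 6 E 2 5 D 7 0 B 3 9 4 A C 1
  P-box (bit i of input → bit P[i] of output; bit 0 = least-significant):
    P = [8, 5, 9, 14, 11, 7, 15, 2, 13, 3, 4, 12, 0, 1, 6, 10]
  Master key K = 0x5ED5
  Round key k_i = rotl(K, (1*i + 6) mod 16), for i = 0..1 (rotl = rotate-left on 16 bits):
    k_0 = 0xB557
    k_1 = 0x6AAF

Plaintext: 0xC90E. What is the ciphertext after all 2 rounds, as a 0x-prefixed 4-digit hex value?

0x8373

s_0 = plaintext = 0xC90E
s_1 = Round(s_0, k_0) = 0xC71B
s_2 = Round(s_1, k_1) = 0x8373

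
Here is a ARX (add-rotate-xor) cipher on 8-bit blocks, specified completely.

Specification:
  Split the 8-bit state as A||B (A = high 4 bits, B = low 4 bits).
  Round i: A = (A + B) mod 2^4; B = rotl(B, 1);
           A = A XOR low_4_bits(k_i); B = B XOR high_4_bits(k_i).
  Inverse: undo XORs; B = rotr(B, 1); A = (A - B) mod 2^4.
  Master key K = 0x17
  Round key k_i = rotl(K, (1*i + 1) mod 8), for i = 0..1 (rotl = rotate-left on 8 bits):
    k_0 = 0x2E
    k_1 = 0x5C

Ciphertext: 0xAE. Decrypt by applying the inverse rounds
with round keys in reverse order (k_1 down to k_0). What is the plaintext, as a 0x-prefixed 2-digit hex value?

0x8F

s_0 = ciphertext = 0xAE
s_1 = InvRound(s_0, k_1) = 0x9D
s_2 = InvRound(s_1, k_0) = 0x8F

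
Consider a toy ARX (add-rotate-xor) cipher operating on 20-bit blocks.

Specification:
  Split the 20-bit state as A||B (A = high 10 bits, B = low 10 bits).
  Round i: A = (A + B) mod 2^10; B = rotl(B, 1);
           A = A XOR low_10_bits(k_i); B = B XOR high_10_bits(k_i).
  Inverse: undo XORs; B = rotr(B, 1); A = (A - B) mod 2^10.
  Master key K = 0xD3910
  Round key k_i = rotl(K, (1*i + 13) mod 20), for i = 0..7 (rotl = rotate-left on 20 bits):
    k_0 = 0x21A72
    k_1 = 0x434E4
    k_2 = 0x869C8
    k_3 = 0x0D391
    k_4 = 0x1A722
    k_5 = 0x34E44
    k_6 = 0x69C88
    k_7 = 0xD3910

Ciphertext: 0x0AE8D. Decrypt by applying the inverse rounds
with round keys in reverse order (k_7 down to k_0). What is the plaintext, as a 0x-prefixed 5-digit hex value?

s_0 = ciphertext = 0x0AE8D
s_1 = InvRound(s_0, k_7) = 0x96AE1
s_2 = InvRound(s_1, k_6) = 0x4BDA3
s_3 = InvRound(s_2, k_5) = 0xACCB8
s_4 = InvRound(s_3, k_4) = 0xCA668
s_5 = InvRound(s_4, k_3) = 0xE292E
s_6 = InvRound(s_5, k_2) = 0x2A19A
s_7 = InvRound(s_6, k_1) = 0x8064B
s_8 = InvRound(s_7, k_0) = 0x43766

0x43766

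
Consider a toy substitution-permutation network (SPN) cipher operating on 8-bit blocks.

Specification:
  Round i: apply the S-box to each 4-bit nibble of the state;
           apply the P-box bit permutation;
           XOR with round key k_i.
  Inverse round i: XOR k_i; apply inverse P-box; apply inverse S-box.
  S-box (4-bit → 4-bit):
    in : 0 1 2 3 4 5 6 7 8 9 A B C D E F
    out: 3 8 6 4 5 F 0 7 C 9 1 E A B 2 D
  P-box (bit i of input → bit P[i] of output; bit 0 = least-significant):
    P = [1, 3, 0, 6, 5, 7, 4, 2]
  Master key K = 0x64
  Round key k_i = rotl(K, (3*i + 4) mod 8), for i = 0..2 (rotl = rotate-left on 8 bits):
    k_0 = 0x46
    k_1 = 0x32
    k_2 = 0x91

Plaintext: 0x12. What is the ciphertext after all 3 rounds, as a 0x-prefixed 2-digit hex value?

0xE8

s_0 = plaintext = 0x12
s_1 = Round(s_0, k_0) = 0x4B
s_2 = Round(s_1, k_1) = 0x4B
s_3 = Round(s_2, k_2) = 0xE8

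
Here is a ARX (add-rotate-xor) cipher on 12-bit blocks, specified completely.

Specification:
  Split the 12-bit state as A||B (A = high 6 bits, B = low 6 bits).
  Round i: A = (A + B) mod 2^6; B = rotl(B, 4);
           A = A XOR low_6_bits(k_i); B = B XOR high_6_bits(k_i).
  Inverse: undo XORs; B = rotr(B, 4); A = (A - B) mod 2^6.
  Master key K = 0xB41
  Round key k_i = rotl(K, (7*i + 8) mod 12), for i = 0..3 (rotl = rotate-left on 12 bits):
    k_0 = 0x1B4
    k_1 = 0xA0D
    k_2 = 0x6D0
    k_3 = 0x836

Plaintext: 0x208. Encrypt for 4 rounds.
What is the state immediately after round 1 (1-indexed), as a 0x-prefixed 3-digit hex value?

0x904

s_0 = plaintext = 0x208
s_1 = Round(s_0, k_0) = 0x904
s_2 = Round(s_1, k_1) = 0x969
s_3 = Round(s_2, k_2) = 0x781
s_4 = Round(s_3, k_3) = 0xA70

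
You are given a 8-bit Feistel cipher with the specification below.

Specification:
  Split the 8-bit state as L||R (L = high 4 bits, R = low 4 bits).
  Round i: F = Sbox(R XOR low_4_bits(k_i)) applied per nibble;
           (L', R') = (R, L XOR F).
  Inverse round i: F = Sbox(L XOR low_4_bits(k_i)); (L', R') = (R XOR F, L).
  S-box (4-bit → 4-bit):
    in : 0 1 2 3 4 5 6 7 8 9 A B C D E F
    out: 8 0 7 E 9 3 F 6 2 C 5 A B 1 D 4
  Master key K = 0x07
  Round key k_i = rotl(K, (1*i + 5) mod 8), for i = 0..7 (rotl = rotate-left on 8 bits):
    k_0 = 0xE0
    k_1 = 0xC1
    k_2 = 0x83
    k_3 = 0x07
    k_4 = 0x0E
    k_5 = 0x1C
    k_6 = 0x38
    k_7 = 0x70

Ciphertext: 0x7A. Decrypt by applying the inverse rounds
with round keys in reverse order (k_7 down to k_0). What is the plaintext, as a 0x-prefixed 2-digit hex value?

s_0 = ciphertext = 0x7A
s_1 = InvRound(s_0, k_7) = 0xC7
s_2 = InvRound(s_1, k_6) = 0xEC
s_3 = InvRound(s_2, k_5) = 0xBE
s_4 = InvRound(s_3, k_4) = 0xDB
s_5 = InvRound(s_4, k_3) = 0xED
s_6 = InvRound(s_5, k_2) = 0xCE
s_7 = InvRound(s_6, k_1) = 0xFC
s_8 = InvRound(s_7, k_0) = 0x8F

0x8F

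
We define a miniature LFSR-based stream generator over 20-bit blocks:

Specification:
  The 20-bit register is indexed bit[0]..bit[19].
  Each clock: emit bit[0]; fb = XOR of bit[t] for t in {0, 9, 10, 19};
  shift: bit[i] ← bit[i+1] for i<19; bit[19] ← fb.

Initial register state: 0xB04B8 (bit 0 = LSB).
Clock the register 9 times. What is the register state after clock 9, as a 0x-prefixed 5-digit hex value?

0xAB582

reg_0 = 0xB04B8
clock 1: out=0, reg = 0x5825C
clock 2: out=0, reg = 0xAC12E
clock 3: out=0, reg = 0xD6097
clock 4: out=1, reg = 0x6B04B
clock 5: out=1, reg = 0xB5825
clock 6: out=1, reg = 0x5AC12
clock 7: out=0, reg = 0xAD609
clock 8: out=1, reg = 0x56B04
clock 9: out=0, reg = 0xAB582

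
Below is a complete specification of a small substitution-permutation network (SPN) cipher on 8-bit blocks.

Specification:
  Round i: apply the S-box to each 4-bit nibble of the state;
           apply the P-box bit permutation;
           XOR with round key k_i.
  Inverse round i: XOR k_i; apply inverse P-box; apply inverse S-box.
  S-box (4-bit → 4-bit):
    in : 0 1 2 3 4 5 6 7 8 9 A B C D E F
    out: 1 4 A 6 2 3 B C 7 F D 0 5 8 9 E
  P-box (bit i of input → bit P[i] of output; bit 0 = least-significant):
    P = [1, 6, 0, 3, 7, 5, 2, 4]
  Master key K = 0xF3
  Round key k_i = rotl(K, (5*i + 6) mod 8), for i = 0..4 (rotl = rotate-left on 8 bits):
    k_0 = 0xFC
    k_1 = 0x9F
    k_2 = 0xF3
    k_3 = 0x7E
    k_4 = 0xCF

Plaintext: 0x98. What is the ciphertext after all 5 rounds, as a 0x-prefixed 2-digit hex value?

0x9B

s_0 = plaintext = 0x98
s_1 = Round(s_0, k_0) = 0x0B
s_2 = Round(s_1, k_1) = 0x1F
s_3 = Round(s_2, k_2) = 0xBE
s_4 = Round(s_3, k_3) = 0x74
s_5 = Round(s_4, k_4) = 0x9B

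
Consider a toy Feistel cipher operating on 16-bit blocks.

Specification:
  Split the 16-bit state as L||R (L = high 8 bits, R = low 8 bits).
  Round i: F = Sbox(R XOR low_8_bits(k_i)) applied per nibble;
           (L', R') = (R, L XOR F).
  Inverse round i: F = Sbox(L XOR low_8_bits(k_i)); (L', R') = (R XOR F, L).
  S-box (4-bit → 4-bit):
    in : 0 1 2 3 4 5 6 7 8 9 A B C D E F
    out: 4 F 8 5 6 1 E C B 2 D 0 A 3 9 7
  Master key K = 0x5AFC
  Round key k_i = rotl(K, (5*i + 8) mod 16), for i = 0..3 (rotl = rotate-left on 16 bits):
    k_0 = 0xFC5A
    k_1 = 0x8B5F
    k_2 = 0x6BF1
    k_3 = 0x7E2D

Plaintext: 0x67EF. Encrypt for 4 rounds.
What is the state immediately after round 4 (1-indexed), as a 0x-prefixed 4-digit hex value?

s_0 = plaintext = 0x67EF
s_1 = Round(s_0, k_0) = 0xEF66
s_2 = Round(s_1, k_1) = 0x66BD
s_3 = Round(s_2, k_2) = 0xBD0C
s_4 = Round(s_3, k_3) = 0x0C32

0x0C32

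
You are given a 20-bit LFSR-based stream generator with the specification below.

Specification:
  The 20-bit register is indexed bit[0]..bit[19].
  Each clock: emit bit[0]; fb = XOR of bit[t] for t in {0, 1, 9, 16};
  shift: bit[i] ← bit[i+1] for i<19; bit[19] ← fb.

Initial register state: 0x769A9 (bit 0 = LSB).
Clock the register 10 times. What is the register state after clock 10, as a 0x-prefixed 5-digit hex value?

reg_0 = 0x769A9
clock 1: out=1, reg = 0x3B4D4
clock 2: out=0, reg = 0x9DA6A
clock 3: out=0, reg = 0xCED35
clock 4: out=1, reg = 0xE769A
clock 5: out=0, reg = 0x73B4D
clock 6: out=1, reg = 0xB9DA6
clock 7: out=0, reg = 0x5CED3
clock 8: out=1, reg = 0x2E769
clock 9: out=1, reg = 0x173B4
clock 10: out=0, reg = 0x0B9DA

0x0B9DA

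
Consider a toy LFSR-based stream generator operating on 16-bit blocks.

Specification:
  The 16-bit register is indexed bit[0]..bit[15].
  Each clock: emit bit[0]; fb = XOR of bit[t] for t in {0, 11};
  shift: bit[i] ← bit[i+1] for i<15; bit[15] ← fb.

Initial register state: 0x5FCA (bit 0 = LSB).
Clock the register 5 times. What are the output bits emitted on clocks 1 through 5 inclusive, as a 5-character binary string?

01010

reg_0 = 0x5FCA
clock 1: out=0, reg = 0xAFE5
clock 2: out=1, reg = 0x57F2
clock 3: out=0, reg = 0x2BF9
clock 4: out=1, reg = 0x15FC
clock 5: out=0, reg = 0x0AFE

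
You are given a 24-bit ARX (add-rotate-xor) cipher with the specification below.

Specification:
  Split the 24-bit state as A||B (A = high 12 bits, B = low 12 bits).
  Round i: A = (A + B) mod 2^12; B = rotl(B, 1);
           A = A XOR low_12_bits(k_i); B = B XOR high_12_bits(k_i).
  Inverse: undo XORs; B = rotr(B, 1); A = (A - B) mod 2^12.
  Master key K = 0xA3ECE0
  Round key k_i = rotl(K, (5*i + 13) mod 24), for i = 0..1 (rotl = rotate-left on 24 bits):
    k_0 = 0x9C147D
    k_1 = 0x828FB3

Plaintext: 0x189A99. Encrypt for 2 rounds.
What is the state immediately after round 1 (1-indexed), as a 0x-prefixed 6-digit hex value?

0x85FCF2

s_0 = plaintext = 0x189A99
s_1 = Round(s_0, k_0) = 0x85FCF2
s_2 = Round(s_1, k_1) = 0xAE21CD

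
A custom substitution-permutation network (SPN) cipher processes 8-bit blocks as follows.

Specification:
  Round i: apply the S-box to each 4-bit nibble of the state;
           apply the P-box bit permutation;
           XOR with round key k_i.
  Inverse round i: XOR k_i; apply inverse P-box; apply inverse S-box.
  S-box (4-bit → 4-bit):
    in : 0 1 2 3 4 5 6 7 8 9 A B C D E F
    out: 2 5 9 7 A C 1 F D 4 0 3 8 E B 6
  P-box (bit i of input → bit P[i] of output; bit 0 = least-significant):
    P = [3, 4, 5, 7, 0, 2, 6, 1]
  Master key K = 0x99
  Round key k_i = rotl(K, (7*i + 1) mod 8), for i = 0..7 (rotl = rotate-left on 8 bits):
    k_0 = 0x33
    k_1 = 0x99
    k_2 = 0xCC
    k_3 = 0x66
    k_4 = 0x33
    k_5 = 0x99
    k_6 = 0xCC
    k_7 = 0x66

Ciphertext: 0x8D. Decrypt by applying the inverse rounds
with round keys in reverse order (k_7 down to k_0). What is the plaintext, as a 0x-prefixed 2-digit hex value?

0x41

s_0 = ciphertext = 0x8D
s_1 = InvRound(s_0, k_7) = 0x88
s_2 = InvRound(s_1, k_6) = 0xFA
s_3 = InvRound(s_2, k_5) = 0x89
s_4 = InvRound(s_3, k_4) = 0xC7
s_5 = InvRound(s_4, k_3) = 0x65
s_6 = InvRound(s_5, k_2) = 0x68
s_7 = InvRound(s_6, k_1) = 0x1D
s_8 = InvRound(s_7, k_0) = 0x41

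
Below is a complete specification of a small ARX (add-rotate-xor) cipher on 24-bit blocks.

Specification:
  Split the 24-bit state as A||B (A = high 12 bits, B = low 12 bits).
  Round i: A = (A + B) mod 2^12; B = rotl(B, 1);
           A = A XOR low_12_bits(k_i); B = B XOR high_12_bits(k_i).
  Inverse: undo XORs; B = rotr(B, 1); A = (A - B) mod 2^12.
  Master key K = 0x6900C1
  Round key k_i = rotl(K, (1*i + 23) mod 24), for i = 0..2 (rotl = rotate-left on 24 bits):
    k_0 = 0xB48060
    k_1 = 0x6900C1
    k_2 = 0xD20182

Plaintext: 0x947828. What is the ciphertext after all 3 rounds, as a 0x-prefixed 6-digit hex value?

0xC0EC66

s_0 = plaintext = 0x947828
s_1 = Round(s_0, k_0) = 0x10FB19
s_2 = Round(s_1, k_1) = 0xCE90A3
s_3 = Round(s_2, k_2) = 0xC0EC66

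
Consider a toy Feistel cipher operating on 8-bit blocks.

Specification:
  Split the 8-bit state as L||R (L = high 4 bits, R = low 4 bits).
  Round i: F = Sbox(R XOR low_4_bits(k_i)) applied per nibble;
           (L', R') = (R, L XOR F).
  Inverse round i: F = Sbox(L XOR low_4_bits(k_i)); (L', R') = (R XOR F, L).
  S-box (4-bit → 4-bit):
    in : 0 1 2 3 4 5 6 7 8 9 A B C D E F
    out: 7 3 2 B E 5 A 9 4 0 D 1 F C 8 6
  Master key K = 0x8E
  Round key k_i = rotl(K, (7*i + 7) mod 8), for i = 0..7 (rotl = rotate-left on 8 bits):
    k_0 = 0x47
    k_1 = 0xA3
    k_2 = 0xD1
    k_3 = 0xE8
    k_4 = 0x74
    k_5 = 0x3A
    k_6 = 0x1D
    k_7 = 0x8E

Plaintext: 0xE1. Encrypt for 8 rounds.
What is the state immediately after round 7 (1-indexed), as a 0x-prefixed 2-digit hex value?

s_0 = plaintext = 0xE1
s_1 = Round(s_0, k_0) = 0x14
s_2 = Round(s_1, k_1) = 0x48
s_3 = Round(s_2, k_2) = 0x84
s_4 = Round(s_3, k_3) = 0x47
s_5 = Round(s_4, k_4) = 0x7F
s_6 = Round(s_5, k_5) = 0xF2
s_7 = Round(s_6, k_6) = 0x29
s_8 = Round(s_7, k_7) = 0x9B

0x29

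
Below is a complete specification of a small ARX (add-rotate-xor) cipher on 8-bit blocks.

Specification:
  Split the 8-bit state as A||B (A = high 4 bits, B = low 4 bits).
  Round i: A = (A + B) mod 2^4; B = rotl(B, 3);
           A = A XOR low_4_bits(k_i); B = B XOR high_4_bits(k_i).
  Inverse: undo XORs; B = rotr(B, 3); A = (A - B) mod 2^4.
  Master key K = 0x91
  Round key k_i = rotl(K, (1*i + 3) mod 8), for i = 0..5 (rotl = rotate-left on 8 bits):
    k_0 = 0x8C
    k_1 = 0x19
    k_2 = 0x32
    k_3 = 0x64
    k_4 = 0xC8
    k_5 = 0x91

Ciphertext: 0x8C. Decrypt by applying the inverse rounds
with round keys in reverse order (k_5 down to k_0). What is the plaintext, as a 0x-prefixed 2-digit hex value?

s_0 = ciphertext = 0x8C
s_1 = InvRound(s_0, k_5) = 0xFA
s_2 = InvRound(s_1, k_4) = 0xBC
s_3 = InvRound(s_2, k_3) = 0xA5
s_4 = InvRound(s_3, k_2) = 0xCC
s_5 = InvRound(s_4, k_1) = 0xAB
s_6 = InvRound(s_5, k_0) = 0x06

0x06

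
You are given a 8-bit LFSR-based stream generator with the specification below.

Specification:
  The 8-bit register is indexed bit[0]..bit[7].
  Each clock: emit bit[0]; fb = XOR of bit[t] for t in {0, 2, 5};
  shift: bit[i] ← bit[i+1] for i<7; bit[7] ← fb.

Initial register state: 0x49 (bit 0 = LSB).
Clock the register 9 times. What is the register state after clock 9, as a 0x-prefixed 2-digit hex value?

reg_0 = 0x49
clock 1: out=1, reg = 0xA4
clock 2: out=0, reg = 0x52
clock 3: out=0, reg = 0x29
clock 4: out=1, reg = 0x14
clock 5: out=0, reg = 0x8A
clock 6: out=0, reg = 0x45
clock 7: out=1, reg = 0x22
clock 8: out=0, reg = 0x91
clock 9: out=1, reg = 0xC8

0xC8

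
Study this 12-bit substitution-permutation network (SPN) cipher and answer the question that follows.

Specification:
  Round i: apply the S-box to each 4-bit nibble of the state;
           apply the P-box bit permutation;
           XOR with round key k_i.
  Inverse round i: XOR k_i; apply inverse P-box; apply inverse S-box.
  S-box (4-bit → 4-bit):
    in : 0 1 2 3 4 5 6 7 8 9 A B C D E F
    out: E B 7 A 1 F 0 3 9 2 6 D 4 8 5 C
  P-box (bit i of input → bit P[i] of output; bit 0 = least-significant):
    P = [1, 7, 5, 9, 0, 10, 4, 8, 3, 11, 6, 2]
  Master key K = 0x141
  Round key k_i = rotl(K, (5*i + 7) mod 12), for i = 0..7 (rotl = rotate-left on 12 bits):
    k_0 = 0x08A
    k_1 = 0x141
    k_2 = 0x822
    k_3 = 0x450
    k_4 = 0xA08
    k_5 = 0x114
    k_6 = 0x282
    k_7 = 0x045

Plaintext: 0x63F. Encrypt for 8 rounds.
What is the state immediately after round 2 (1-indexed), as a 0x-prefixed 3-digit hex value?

0xDF9

s_0 = plaintext = 0x63F
s_1 = Round(s_0, k_0) = 0x7AA
s_2 = Round(s_1, k_1) = 0xDF9
s_3 = Round(s_2, k_2) = 0x9B6
s_4 = Round(s_3, k_3) = 0xD41
s_5 = Round(s_4, k_4) = 0x88F
s_6 = Round(s_5, k_5) = 0x239
s_7 = Round(s_6, k_6) = 0xF4A
s_8 = Round(s_7, k_7) = 0x0A0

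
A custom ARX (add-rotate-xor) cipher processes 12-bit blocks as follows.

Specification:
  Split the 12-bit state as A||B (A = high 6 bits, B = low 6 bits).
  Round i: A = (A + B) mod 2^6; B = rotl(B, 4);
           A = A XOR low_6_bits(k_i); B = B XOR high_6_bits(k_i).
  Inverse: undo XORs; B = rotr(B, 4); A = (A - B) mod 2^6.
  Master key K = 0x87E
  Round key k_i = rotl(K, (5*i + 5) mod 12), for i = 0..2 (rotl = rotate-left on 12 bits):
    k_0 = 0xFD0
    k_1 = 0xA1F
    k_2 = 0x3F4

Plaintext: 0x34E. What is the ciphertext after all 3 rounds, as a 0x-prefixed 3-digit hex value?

s_0 = plaintext = 0x34E
s_1 = Round(s_0, k_0) = 0x2DC
s_2 = Round(s_1, k_1) = 0xE2F
s_3 = Round(s_2, k_2) = 0x4F4

0x4F4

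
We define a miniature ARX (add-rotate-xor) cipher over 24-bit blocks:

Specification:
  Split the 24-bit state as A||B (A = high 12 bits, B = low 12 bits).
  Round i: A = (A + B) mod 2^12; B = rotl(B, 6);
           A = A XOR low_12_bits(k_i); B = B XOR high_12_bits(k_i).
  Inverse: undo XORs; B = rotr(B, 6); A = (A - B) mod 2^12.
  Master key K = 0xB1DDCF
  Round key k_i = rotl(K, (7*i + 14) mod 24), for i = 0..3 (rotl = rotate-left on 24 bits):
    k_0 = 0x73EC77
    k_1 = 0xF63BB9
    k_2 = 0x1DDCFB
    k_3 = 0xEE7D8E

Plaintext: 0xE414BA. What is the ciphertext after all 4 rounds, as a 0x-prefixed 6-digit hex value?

s_0 = plaintext = 0xE414BA
s_1 = Round(s_0, k_0) = 0xE8C9AC
s_2 = Round(s_1, k_1) = 0x381445
s_3 = Round(s_2, k_2) = 0xB3D08C
s_4 = Round(s_3, k_3) = 0x647DE5

0x647DE5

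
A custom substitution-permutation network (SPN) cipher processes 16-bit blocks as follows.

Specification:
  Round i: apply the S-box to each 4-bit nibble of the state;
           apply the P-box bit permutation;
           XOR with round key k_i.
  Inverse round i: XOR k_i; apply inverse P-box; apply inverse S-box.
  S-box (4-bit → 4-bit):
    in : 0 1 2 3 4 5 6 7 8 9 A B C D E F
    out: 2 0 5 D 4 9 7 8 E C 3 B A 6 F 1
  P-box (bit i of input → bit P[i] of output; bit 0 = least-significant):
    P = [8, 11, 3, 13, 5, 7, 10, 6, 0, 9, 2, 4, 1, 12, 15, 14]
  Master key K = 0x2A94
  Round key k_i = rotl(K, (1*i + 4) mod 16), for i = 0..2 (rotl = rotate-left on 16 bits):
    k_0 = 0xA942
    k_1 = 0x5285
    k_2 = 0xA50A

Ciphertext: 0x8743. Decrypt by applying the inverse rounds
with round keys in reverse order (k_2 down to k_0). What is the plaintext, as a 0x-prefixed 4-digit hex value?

s_0 = ciphertext = 0x8743
s_1 = InvRound(s_0, k_2) = 0x1A79
s_2 = InvRound(s_1, k_1) = 0x79BD
s_3 = InvRound(s_2, k_0) = 0xE3B4

0xE3B4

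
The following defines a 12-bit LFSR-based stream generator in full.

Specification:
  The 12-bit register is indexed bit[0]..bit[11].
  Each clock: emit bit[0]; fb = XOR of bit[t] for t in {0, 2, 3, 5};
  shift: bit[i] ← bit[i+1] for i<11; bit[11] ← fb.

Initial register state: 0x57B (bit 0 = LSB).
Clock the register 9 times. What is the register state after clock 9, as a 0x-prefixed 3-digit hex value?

reg_0 = 0x57B
clock 1: out=1, reg = 0xABD
clock 2: out=1, reg = 0x55E
clock 3: out=0, reg = 0x2AF
clock 4: out=1, reg = 0x157
clock 5: out=1, reg = 0x0AB
clock 6: out=1, reg = 0x855
clock 7: out=1, reg = 0x42A
clock 8: out=0, reg = 0x215
clock 9: out=1, reg = 0x10A

0x10A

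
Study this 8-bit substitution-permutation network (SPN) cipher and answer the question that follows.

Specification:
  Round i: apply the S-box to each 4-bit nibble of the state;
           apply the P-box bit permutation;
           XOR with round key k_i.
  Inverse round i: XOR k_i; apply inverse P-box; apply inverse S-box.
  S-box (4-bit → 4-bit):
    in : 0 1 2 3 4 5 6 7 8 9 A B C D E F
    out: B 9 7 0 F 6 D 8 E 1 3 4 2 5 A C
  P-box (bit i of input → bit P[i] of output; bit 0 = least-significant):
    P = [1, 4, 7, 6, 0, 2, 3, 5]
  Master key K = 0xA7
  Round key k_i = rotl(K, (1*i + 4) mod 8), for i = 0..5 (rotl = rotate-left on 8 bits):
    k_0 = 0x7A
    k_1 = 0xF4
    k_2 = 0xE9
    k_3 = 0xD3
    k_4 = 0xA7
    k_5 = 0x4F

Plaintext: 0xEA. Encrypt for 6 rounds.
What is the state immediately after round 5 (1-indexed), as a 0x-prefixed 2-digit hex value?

0xE7

s_0 = plaintext = 0xEA
s_1 = Round(s_0, k_0) = 0x4C
s_2 = Round(s_1, k_1) = 0xC9
s_3 = Round(s_2, k_2) = 0xEF
s_4 = Round(s_3, k_3) = 0x37
s_5 = Round(s_4, k_4) = 0xE7
s_6 = Round(s_5, k_5) = 0x2B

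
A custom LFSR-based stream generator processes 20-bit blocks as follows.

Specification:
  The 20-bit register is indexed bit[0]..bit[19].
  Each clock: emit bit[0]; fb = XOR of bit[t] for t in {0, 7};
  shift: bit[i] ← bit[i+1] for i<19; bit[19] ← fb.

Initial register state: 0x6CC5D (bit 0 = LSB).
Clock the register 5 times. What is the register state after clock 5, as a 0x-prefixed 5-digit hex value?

reg_0 = 0x6CC5D
clock 1: out=1, reg = 0xB662E
clock 2: out=0, reg = 0x5B317
clock 3: out=1, reg = 0xAD98B
clock 4: out=1, reg = 0x56CC5
clock 5: out=1, reg = 0x2B662

0x2B662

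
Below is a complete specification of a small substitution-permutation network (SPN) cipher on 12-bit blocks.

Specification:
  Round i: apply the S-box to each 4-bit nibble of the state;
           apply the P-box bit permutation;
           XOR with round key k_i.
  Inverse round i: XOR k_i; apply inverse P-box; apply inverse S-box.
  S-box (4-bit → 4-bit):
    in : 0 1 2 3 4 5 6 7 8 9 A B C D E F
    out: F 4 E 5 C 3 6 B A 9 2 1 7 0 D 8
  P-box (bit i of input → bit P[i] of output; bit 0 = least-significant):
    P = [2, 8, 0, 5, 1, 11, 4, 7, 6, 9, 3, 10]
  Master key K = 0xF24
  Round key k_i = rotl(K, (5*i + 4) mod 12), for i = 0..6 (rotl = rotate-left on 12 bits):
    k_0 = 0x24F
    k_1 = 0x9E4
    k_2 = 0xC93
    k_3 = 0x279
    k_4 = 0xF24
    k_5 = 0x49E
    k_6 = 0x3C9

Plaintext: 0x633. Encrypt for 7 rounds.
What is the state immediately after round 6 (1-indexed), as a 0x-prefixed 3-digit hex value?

0x05E

s_0 = plaintext = 0x633
s_1 = Round(s_0, k_0) = 0x050
s_2 = Round(s_1, k_1) = 0x68B
s_3 = Round(s_2, k_2) = 0x61F
s_4 = Round(s_3, k_3) = 0x041
s_5 = Round(s_4, k_4) = 0x9FD
s_6 = Round(s_5, k_5) = 0x05E
s_7 = Round(s_6, k_6) = 0xDA6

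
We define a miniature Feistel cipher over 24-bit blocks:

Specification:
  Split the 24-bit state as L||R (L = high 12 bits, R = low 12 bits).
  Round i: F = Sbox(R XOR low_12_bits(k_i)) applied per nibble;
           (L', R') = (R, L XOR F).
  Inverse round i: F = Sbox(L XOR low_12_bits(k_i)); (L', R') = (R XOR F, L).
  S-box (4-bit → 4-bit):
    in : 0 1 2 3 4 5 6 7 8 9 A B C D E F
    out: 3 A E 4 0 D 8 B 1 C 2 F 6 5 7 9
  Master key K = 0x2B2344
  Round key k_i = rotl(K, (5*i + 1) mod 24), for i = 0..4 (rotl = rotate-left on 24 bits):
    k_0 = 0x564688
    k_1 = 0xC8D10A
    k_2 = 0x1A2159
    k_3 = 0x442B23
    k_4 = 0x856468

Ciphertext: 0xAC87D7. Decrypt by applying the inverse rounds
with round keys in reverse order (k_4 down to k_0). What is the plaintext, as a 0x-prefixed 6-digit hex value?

s_0 = ciphertext = 0xAC87D7
s_1 = InvRound(s_0, k_4) = 0x0F4AC8
s_2 = InvRound(s_1, k_3) = 0x5930F4
s_3 = InvRound(s_2, k_2) = 0x096593
s_4 = InvRound(s_3, k_1) = 0xF55096
s_5 = InvRound(s_4, k_0) = 0xCC3F55

0xCC3F55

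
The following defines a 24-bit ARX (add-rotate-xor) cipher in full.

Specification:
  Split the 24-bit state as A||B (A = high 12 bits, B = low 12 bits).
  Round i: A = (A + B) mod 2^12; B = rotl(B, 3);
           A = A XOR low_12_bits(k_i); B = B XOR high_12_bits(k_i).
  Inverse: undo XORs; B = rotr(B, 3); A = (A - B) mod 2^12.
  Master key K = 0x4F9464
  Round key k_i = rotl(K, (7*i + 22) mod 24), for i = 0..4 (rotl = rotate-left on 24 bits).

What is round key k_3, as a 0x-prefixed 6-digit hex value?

0x227CA3

K = 0x4F9464
k_0 = rotl(K, (7*0+22) mod 24) = rotl(K, 22) = 0x13E519
k_1 = rotl(K, (7*1+22) mod 24) = rotl(K, 5) = 0xF28C89
k_2 = rotl(K, (7*2+22) mod 24) = rotl(K, 12) = 0x4644F9
k_3 = rotl(K, (7*3+22) mod 24) = rotl(K, 19) = 0x227CA3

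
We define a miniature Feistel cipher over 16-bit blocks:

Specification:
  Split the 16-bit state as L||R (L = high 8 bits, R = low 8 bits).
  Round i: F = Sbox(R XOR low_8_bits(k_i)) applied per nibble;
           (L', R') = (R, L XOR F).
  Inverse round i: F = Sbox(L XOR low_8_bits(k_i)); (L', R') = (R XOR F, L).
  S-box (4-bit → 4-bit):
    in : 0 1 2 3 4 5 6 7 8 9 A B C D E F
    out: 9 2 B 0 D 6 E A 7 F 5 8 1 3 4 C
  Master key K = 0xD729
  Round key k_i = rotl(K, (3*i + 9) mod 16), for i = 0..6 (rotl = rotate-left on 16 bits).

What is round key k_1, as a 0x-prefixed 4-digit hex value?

0x9D72

K = 0xD729
k_0 = rotl(K, (3*0+9) mod 16) = rotl(K, 9) = 0x53AE
k_1 = rotl(K, (3*1+9) mod 16) = rotl(K, 12) = 0x9D72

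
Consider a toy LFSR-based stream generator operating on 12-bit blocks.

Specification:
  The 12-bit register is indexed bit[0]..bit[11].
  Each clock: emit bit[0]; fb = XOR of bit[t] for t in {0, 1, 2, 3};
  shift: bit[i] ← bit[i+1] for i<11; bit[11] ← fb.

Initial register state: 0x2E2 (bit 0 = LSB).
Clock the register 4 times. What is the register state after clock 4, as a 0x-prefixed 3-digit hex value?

0x72E

reg_0 = 0x2E2
clock 1: out=0, reg = 0x971
clock 2: out=1, reg = 0xCB8
clock 3: out=0, reg = 0xE5C
clock 4: out=0, reg = 0x72E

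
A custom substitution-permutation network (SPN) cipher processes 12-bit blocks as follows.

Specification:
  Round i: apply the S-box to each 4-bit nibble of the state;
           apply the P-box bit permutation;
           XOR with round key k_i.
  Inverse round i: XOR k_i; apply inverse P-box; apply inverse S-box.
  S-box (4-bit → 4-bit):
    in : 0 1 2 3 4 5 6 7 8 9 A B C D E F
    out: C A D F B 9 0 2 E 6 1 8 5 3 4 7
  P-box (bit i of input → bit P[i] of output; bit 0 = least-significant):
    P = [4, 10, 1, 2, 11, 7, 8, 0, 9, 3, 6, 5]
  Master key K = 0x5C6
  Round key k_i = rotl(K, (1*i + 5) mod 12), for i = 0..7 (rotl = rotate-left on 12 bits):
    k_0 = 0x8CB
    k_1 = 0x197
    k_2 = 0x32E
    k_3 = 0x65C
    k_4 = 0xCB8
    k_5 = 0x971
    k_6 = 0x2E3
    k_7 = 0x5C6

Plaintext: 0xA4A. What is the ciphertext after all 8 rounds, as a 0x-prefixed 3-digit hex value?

0x520

s_0 = plaintext = 0xA4A
s_1 = Round(s_0, k_0) = 0x25A
s_2 = Round(s_1, k_1) = 0xBE6
s_3 = Round(s_2, k_2) = 0x20E
s_4 = Round(s_3, k_3) = 0x53F
s_5 = Round(s_4, k_4) = 0x30B
s_6 = Round(s_5, k_5) = 0xA1C
s_7 = Round(s_6, k_6) = 0x070
s_8 = Round(s_7, k_7) = 0x520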